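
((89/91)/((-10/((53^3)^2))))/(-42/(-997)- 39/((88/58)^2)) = 1903775527865651176/14841777405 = 128271397.42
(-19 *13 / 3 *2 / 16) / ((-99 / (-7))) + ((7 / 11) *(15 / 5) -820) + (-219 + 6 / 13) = -32041885 / 30888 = -1037.36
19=19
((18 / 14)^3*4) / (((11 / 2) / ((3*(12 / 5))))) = 209952 / 18865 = 11.13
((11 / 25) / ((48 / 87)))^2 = 101761 / 160000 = 0.64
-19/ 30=-0.63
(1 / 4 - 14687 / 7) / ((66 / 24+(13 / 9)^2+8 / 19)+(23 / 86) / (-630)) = -399.06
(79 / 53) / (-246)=-79 / 13038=-0.01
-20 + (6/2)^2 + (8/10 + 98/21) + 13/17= -1216/255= -4.77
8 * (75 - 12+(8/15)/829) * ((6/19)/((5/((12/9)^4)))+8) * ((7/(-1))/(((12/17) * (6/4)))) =-7842929294816/287061975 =-27321.38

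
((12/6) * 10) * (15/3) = 100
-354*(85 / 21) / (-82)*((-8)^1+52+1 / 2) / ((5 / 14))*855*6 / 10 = 45793971 / 41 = 1116926.12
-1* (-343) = 343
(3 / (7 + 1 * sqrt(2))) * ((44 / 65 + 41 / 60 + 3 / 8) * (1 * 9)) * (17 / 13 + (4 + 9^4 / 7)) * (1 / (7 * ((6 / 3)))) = 130610043 / 278005-130610043 * sqrt(2) / 1946035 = 374.90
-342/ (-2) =171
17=17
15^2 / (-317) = -225 / 317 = -0.71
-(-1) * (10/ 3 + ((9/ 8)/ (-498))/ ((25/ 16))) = 20741/ 6225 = 3.33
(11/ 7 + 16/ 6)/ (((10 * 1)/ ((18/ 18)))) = 89/ 210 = 0.42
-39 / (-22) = 39 / 22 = 1.77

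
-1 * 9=-9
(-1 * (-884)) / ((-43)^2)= 884 / 1849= 0.48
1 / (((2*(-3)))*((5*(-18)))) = 1 / 540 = 0.00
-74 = -74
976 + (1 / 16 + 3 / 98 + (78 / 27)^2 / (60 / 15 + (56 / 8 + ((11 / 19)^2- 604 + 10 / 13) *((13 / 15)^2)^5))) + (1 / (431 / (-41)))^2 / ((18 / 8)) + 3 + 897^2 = 14631916548361578708310170949411 / 18163026165601251698195376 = 805588.03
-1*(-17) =17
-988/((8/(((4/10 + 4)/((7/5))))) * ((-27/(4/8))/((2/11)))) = 247/189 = 1.31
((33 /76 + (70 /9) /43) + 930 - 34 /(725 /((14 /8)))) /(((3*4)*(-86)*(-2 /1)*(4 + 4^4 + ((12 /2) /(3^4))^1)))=19842406961 /11446410524800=0.00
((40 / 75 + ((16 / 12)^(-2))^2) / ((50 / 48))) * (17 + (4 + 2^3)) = 23.66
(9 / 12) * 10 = 7.50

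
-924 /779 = -1.19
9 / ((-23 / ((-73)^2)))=-47961 / 23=-2085.26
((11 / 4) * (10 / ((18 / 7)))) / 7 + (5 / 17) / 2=1025 / 612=1.67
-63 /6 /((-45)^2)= -7 /1350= -0.01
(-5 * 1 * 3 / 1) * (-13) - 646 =-451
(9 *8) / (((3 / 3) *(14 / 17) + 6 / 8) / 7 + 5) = 11424 / 829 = 13.78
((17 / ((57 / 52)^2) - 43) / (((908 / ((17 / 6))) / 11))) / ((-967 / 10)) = 87645965 / 8558216892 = 0.01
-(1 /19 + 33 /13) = -640 /247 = -2.59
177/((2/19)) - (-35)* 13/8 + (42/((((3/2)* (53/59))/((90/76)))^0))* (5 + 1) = 15923/8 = 1990.38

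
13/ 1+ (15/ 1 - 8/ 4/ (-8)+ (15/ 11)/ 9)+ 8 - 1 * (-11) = 47.40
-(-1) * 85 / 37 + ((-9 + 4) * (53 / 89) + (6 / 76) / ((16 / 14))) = -611807 / 1001072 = -0.61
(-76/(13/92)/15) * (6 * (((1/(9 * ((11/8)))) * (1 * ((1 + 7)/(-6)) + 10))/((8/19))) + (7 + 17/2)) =-913.61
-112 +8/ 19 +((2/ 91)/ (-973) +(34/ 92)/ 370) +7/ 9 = -28552912667759/ 257697318060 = -110.80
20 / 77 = 0.26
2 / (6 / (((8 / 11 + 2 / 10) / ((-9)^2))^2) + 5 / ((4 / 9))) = 2312 / 52938405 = 0.00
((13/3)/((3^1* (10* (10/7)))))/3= 0.03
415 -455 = -40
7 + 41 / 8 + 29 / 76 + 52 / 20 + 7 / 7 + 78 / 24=14711 / 760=19.36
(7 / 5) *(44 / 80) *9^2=6237 / 100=62.37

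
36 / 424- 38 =-37.92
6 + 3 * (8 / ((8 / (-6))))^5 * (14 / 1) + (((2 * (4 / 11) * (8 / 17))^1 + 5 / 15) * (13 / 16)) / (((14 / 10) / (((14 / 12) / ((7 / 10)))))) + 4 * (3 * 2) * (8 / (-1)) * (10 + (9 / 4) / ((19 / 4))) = -1176842653307 / 3581424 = -328596.29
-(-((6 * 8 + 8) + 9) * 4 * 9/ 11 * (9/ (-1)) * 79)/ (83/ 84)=-139754160/ 913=-153071.37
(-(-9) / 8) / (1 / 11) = 99 / 8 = 12.38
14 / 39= 0.36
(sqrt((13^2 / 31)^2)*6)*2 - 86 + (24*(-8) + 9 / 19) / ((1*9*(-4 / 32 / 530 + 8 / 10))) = -282753826 / 5991897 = -47.19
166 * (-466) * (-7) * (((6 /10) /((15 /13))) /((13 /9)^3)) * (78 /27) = 87721704 /325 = 269912.94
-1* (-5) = 5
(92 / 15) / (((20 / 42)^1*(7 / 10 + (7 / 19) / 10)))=437 / 25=17.48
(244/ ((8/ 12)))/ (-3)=-122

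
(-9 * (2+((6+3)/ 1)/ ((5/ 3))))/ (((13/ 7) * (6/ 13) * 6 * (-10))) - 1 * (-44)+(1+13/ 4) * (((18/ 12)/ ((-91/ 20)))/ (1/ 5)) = 696869/ 18200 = 38.29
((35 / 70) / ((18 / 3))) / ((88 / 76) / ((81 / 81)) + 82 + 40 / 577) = 10963 / 10949040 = 0.00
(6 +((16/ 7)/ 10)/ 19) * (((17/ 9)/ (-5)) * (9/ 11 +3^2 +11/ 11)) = -24.57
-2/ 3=-0.67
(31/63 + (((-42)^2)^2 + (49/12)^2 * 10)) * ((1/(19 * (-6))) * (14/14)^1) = -1568379067/57456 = -27297.05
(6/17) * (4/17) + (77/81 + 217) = 5103950/23409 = 218.03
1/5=0.20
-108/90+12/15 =-2/5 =-0.40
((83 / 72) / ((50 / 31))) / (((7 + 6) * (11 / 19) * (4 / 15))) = 48887 / 137280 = 0.36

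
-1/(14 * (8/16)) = -0.14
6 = 6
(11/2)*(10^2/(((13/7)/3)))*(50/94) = 288750/611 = 472.59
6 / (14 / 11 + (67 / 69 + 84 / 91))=59202 / 31247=1.89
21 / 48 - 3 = -2.56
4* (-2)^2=16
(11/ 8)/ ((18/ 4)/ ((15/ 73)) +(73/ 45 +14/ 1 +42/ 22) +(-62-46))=-5445/ 271532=-0.02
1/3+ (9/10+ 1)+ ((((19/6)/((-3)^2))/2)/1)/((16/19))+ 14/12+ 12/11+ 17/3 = 985231/95040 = 10.37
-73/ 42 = -1.74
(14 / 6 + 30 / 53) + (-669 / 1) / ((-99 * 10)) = 20843 / 5830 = 3.58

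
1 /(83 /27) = 27 /83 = 0.33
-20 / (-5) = 4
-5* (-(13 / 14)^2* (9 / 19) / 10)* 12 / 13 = 351 / 1862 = 0.19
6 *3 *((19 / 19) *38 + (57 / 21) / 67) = 321138 / 469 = 684.73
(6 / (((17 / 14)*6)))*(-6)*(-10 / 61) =840 / 1037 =0.81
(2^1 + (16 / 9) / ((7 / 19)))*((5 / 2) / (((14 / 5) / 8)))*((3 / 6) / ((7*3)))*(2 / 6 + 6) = 204250 / 27783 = 7.35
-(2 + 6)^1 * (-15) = 120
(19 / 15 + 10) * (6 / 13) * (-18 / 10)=-234 / 25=-9.36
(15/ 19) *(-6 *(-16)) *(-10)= -14400/ 19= -757.89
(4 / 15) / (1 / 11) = 44 / 15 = 2.93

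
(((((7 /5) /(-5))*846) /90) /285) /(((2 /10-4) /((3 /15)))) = 329 /676875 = 0.00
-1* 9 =-9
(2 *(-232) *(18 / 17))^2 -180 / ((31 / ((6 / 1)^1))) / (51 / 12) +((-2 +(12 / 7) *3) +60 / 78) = 196777911548 / 815269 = 241365.62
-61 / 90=-0.68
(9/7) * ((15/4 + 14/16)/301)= 333/16856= 0.02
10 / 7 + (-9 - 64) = -501 / 7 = -71.57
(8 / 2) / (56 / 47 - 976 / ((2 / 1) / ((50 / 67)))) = -3149 / 285762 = -0.01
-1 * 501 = -501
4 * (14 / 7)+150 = 158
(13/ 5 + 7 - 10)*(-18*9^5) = 2125764/ 5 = 425152.80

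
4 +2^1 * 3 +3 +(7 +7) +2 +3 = 32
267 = 267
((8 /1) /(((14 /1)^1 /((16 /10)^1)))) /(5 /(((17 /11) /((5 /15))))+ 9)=816 /8995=0.09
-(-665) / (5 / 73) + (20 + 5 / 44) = 428081 / 44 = 9729.11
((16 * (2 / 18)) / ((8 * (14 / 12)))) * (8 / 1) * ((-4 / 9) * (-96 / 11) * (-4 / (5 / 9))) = -16384 / 385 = -42.56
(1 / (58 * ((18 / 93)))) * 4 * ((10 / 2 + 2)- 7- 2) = -62 / 87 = -0.71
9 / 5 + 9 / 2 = 63 / 10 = 6.30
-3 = -3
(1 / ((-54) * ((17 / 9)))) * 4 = -2 / 51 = -0.04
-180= -180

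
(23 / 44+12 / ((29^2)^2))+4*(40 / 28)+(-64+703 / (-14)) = -3360291503 / 31120364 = -107.98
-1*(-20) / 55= 4 / 11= 0.36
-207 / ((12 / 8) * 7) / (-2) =69 / 7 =9.86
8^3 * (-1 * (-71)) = 36352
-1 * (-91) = 91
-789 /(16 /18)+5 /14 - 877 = -98799 /56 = -1764.27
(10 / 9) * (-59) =-590 / 9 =-65.56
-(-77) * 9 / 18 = 77 / 2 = 38.50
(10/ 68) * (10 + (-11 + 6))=25/ 34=0.74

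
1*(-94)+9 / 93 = -93.90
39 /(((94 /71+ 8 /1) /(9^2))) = 224289 /662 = 338.81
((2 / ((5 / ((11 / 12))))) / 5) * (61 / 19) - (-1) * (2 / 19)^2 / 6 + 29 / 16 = 295989 / 144400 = 2.05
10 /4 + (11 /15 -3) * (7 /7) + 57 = 1717 /30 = 57.23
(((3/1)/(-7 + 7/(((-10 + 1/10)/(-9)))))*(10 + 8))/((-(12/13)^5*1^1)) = 4084223/32256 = 126.62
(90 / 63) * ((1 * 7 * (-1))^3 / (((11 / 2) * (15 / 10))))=-1960 / 33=-59.39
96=96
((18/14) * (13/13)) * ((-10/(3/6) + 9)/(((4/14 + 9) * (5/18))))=-1782/325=-5.48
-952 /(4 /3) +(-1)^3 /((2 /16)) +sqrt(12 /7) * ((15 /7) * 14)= -722 +60 * sqrt(21) /7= -682.72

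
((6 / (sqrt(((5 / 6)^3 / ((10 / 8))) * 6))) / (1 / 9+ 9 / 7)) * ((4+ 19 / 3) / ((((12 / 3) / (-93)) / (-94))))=25609689 / 440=58203.84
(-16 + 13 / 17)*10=-2590 / 17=-152.35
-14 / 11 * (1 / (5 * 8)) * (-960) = 336 / 11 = 30.55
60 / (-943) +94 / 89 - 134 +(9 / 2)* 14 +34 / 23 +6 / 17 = -4229177 / 62033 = -68.18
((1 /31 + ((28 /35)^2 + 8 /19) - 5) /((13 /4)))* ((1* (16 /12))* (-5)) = 920416 /114855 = 8.01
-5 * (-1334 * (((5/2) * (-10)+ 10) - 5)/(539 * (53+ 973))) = -66700/276507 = -0.24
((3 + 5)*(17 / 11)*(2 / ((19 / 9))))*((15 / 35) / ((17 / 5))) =2160 / 1463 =1.48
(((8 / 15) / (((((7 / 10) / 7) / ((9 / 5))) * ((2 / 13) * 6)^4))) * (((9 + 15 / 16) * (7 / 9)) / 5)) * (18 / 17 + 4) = 455633633 / 4406400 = 103.40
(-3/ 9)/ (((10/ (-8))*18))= 2/ 135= 0.01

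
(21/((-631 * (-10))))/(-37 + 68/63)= -1323/14279530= -0.00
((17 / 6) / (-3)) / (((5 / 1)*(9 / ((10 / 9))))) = -17 / 729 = -0.02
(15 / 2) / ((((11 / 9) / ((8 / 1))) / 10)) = 5400 / 11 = 490.91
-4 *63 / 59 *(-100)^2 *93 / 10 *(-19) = 445284000 / 59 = 7547186.44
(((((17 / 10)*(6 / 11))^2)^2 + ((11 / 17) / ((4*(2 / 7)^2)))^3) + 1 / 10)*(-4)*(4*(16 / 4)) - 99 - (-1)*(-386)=-2982924702533123 / 2877249320000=-1036.73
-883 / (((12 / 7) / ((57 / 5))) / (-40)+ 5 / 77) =-14433.84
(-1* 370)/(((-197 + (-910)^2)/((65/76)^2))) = -781625/2390983864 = -0.00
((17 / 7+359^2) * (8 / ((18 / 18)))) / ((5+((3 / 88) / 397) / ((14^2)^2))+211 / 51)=70573647746359296 / 625419241369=112842.14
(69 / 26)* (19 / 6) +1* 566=29869 / 52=574.40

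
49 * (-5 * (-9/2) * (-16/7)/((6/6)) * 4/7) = -1440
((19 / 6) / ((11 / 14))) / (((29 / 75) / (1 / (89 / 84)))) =279300 / 28391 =9.84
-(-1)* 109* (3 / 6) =109 / 2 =54.50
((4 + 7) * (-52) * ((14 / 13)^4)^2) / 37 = -64934718464 / 2321695129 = -27.97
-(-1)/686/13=1/8918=0.00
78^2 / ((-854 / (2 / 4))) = -1521 / 427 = -3.56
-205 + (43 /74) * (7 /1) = -14869 /74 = -200.93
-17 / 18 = -0.94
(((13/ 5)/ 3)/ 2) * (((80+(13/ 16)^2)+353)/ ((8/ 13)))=18761873/ 61440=305.37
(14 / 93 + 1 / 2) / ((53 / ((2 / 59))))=121 / 290811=0.00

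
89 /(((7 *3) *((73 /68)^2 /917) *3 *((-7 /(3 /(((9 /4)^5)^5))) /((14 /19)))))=-121397266144345160941568 /218063667455363299396729444497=-0.00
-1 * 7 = -7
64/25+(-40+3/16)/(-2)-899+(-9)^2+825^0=-635627/800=-794.53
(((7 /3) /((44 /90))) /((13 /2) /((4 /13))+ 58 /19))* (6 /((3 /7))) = 152 /55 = 2.76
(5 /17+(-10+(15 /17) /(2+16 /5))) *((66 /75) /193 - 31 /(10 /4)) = 25209072 /213265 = 118.21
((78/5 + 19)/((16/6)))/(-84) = -173/1120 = -0.15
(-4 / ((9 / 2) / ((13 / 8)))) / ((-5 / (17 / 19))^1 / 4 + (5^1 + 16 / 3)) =-884 / 5469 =-0.16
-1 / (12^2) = -0.01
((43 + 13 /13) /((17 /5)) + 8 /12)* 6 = 1388 /17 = 81.65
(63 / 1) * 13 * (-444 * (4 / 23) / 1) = -1454544 / 23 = -63241.04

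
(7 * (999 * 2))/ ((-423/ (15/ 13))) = -23310/ 611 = -38.15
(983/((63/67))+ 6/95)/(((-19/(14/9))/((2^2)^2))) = -1369.51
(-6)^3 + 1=-215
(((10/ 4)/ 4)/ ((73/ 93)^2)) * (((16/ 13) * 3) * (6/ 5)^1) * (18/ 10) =2802276/ 346385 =8.09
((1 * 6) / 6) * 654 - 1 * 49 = 605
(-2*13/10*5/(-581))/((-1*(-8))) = 13/4648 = 0.00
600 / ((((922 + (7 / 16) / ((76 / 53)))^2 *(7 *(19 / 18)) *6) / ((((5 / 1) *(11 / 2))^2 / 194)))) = 0.00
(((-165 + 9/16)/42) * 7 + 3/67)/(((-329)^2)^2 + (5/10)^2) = -58663/25119348590200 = -0.00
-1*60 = -60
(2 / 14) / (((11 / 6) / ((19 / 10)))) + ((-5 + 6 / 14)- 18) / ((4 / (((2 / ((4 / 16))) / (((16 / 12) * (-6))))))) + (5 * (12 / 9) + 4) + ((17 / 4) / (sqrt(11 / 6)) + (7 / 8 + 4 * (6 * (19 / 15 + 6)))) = 17 * sqrt(66) / 44 + 253087 / 1320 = 194.87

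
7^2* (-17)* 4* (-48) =159936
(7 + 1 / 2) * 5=75 / 2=37.50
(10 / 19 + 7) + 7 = 276 / 19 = 14.53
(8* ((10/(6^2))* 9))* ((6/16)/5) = 3/2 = 1.50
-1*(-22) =22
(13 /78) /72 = 1 /432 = 0.00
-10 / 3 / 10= -1 / 3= -0.33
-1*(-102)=102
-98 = -98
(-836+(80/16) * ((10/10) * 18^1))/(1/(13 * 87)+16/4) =-843726/4525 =-186.46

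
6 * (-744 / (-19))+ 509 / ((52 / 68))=222439 / 247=900.56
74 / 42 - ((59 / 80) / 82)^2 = 1.76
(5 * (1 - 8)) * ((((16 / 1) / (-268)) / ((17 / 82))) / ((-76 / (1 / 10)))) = -287 / 21641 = -0.01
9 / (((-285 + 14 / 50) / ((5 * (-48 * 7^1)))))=189000 / 3559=53.10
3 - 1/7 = 20/7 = 2.86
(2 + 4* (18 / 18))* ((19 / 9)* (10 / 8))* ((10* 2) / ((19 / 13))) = 650 / 3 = 216.67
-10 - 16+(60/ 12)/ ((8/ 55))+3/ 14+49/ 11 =8035/ 616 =13.04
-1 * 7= -7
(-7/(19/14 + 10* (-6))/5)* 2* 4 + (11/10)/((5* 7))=63911/287350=0.22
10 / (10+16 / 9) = 45 / 53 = 0.85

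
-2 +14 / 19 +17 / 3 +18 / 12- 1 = 559 / 114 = 4.90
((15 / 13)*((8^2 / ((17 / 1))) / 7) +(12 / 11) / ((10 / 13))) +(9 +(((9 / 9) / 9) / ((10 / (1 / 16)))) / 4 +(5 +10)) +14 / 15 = 26.97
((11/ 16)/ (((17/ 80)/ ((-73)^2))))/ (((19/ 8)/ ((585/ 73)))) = 18790200/ 323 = 58173.99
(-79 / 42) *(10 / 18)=-395 / 378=-1.04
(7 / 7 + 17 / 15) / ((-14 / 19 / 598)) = -181792 / 105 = -1731.35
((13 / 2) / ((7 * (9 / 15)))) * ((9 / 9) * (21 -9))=130 / 7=18.57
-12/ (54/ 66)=-44/ 3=-14.67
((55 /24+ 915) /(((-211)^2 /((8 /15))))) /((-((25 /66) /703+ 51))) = -68096798 /316053198849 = -0.00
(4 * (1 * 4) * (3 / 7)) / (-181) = -48 / 1267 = -0.04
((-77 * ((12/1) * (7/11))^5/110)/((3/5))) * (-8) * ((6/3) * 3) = 234198687744/161051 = 1454189.59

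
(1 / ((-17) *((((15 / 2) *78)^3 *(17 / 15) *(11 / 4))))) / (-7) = 4 / 297005784075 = 0.00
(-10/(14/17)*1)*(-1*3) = 255/7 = 36.43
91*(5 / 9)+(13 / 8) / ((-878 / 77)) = 3186911 / 63216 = 50.41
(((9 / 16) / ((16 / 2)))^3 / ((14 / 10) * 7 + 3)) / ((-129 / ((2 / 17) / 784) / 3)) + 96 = 3692194405806531 / 38460358393856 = 96.00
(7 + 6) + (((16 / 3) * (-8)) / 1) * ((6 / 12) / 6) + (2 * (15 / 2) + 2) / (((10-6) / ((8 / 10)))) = 578 / 45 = 12.84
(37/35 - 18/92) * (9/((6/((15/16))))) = 12483/10304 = 1.21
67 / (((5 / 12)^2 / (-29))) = -279792 / 25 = -11191.68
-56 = -56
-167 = -167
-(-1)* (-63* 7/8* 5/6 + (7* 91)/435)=-309533/6960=-44.47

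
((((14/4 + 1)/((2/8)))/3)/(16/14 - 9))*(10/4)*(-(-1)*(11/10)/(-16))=21/160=0.13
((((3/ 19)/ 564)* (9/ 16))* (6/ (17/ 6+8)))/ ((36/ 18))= 81/ 1857440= 0.00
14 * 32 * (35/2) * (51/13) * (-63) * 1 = -25189920/13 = -1937686.15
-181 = -181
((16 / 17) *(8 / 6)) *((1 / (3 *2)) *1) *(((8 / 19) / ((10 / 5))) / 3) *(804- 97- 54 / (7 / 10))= 564352 / 61047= 9.24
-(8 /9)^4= -4096 /6561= -0.62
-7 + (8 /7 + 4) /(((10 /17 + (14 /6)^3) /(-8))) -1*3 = -559262 /42707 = -13.10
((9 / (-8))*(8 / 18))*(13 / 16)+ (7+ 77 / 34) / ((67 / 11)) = 40633 / 36448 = 1.11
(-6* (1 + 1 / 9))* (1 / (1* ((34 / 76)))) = -760 / 51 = -14.90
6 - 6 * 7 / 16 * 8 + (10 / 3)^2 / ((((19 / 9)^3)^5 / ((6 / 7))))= -1594004612061380844795 / 106267889209123588093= -15.00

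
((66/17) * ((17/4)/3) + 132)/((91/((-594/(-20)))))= 16335/364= 44.88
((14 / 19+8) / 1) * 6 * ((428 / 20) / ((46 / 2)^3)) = 106572 / 1155865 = 0.09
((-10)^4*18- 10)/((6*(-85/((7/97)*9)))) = -377979/1649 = -229.22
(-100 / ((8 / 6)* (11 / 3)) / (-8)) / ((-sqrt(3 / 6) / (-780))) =43875* sqrt(2) / 22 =2820.39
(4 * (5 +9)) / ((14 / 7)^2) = 14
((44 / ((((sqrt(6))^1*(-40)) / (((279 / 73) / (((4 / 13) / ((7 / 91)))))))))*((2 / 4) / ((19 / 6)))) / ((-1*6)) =1023*sqrt(6) / 221920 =0.01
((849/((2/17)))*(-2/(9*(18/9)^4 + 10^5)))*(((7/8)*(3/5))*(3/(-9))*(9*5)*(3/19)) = 2727837/15221888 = 0.18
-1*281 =-281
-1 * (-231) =231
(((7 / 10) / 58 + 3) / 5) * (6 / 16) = 5241 / 23200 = 0.23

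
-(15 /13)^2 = -225 /169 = -1.33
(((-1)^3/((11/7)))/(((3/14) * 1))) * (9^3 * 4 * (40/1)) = -3810240/11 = -346385.45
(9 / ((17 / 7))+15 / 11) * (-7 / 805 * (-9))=8532 / 21505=0.40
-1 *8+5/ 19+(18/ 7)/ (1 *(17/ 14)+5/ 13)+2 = -7609/ 1843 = -4.13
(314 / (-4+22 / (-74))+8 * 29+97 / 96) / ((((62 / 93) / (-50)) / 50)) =-508613125 / 848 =-599779.63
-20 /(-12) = 5 /3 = 1.67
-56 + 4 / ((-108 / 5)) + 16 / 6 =-1445 / 27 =-53.52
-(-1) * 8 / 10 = 4 / 5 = 0.80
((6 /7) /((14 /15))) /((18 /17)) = 85 /98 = 0.87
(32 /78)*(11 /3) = 176 /117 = 1.50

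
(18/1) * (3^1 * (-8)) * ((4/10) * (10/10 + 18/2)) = -1728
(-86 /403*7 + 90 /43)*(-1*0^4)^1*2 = 0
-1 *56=-56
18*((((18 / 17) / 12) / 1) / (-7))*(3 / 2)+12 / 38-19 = -86029 / 4522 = -19.02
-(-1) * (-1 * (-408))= 408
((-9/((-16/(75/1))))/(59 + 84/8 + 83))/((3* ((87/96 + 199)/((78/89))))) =14040/34729313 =0.00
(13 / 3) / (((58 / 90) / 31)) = 6045 / 29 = 208.45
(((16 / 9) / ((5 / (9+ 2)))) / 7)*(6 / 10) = 0.34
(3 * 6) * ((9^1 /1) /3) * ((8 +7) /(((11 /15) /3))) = 36450 /11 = 3313.64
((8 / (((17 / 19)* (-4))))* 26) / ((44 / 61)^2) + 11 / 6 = -2712007 / 24684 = -109.87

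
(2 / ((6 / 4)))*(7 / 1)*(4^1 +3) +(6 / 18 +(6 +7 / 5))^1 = 1096 / 15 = 73.07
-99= -99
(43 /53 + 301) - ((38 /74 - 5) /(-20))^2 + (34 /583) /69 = 1661825502397 /5507076300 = 301.76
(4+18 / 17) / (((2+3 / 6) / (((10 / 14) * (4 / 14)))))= 344 / 833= 0.41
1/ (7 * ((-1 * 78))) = -1/ 546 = -0.00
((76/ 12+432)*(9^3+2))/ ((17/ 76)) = 4297420/ 3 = 1432473.33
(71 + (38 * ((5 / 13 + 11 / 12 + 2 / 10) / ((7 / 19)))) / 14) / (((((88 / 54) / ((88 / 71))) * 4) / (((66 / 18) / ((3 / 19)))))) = 655497359 / 1809080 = 362.34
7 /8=0.88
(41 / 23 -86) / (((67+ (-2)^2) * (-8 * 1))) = 1937 / 13064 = 0.15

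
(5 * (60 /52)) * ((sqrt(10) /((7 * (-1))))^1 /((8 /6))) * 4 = -225 * sqrt(10) /91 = -7.82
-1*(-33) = 33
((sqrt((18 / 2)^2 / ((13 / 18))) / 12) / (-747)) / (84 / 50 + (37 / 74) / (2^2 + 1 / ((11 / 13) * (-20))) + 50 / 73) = -1582275 * sqrt(26) / 17016788152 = -0.00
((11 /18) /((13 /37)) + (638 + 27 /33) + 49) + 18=1821253 /2574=707.56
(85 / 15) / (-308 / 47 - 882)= -799 / 125286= -0.01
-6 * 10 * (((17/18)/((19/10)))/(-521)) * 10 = 17000/29697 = 0.57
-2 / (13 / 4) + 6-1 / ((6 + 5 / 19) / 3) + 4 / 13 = 8065 / 1547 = 5.21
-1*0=0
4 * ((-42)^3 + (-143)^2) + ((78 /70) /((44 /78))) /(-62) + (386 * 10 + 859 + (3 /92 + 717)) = -114808970789 /549010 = -209120.00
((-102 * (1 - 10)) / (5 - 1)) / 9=51 / 2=25.50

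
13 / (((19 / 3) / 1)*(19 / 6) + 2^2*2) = 234 / 505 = 0.46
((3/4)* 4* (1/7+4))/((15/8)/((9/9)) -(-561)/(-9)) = -2088/10157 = -0.21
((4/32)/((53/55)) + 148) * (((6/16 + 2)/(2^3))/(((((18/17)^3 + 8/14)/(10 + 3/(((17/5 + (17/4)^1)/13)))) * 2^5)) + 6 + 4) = 117613704948755/78771683328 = 1493.10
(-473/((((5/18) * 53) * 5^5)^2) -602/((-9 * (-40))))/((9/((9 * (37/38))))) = -1527531112334789/938162109375000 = -1.63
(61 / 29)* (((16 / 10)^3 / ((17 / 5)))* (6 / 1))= 187392 / 12325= 15.20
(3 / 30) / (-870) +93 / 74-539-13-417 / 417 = -177606187 / 321900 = -551.74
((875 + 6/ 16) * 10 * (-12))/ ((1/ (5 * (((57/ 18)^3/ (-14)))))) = 1200839425/ 1008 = 1191308.95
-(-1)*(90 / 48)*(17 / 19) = 255 / 152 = 1.68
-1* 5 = -5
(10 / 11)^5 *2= 200000 / 161051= 1.24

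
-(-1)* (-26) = -26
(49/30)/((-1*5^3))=-49/3750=-0.01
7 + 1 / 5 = 36 / 5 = 7.20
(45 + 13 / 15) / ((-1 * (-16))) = 43 / 15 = 2.87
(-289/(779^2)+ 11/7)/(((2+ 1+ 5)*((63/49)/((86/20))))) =71737201/109231380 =0.66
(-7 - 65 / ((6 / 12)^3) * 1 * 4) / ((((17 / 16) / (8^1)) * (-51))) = 267136 / 867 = 308.12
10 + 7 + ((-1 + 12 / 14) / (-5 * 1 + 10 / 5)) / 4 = 1429 / 84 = 17.01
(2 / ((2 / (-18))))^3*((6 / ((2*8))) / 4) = -2187 / 4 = -546.75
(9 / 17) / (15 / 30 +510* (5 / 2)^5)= 144 / 13547011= 0.00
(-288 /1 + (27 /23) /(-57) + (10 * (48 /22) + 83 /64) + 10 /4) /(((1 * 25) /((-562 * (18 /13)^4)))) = 21681.33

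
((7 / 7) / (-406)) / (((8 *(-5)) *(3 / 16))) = 1 / 3045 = 0.00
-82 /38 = -41 /19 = -2.16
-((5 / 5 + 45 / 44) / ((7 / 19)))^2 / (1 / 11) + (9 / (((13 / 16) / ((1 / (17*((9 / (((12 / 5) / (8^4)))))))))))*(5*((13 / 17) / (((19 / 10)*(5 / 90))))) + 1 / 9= -331.46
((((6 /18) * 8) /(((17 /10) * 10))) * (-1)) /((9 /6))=-16 /153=-0.10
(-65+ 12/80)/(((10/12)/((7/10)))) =-27237/500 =-54.47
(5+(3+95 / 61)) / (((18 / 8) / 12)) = 9328 / 183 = 50.97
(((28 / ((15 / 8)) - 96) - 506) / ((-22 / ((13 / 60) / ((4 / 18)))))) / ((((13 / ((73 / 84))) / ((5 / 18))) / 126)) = 60.87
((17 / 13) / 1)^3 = 4913 / 2197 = 2.24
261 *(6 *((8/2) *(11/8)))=8613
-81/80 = -1.01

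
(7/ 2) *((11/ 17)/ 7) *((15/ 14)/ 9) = 55/ 1428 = 0.04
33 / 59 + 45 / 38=3909 / 2242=1.74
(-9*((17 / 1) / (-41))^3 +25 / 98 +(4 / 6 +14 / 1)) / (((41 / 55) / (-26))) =-225479700875 / 415386867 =-542.82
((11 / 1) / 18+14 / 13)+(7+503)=119735 / 234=511.69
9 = 9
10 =10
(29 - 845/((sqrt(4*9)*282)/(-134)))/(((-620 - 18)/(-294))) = 3976301/89958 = 44.20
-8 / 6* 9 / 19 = -12 / 19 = -0.63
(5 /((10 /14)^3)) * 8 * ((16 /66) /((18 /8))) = 87808 /7425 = 11.83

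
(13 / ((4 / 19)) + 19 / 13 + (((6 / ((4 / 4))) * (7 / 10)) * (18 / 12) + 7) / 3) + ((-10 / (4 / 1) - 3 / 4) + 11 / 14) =177943 / 2730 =65.18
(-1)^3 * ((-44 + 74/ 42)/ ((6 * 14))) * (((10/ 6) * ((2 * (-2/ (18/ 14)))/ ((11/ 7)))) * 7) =-31045/ 2673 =-11.61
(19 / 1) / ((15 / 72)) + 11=511 / 5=102.20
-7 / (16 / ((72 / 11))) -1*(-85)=1807 / 22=82.14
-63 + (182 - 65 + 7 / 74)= 4003 / 74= 54.09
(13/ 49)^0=1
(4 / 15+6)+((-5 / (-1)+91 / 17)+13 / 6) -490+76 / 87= -2318777 / 4930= -470.34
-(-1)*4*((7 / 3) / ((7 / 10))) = 40 / 3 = 13.33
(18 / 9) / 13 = 2 / 13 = 0.15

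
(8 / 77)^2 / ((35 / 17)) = 0.01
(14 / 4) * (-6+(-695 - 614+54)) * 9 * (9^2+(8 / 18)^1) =-6470191 / 2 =-3235095.50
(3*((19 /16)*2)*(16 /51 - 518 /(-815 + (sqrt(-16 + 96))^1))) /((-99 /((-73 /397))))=18907*sqrt(5) /457945455 + 234746027 /18684174564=0.01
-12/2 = -6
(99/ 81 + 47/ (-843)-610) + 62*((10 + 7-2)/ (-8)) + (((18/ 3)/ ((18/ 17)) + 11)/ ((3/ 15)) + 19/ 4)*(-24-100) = -117825269/ 10116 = -11647.42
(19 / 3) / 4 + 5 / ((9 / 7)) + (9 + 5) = 701 / 36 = 19.47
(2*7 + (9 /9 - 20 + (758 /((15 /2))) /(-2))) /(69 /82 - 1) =68306 /195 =350.29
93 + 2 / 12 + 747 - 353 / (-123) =69129 / 82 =843.04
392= 392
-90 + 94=4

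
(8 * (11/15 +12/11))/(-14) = -172/165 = -1.04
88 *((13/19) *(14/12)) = 70.25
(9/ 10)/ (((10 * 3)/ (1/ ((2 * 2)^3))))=0.00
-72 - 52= -124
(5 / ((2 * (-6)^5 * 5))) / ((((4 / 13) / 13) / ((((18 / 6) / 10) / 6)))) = -169 / 1244160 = -0.00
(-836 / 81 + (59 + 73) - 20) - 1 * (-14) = 9370 / 81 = 115.68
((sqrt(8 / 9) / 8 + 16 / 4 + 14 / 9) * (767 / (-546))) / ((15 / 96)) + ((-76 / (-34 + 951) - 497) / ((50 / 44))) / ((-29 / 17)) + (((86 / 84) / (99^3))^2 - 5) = 1271185911492930863995 / 6309268966481239836 - 236 * sqrt(2) / 315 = 200.42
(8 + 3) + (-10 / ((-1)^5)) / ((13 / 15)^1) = 293 / 13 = 22.54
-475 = -475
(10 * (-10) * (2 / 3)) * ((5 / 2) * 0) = 0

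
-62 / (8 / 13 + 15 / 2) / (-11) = 0.69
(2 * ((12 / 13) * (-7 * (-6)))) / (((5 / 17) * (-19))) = -17136 / 1235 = -13.88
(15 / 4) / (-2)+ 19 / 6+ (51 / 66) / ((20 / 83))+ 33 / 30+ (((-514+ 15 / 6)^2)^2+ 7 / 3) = 12047452427647 / 176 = 68451434247.99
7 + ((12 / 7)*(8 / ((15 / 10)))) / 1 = 113 / 7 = 16.14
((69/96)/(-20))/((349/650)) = -1495/22336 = -0.07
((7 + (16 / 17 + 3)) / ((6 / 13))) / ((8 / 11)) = 4433 / 136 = 32.60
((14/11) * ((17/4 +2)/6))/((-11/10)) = -875/726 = -1.21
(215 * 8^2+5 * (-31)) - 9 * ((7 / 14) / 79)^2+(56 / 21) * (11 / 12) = 3057266107 / 224676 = 13607.44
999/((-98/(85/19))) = -84915/1862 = -45.60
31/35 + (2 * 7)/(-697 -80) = 3371/3885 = 0.87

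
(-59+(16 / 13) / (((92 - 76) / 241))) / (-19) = 526 / 247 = 2.13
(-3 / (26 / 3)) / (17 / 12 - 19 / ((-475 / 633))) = -1350 / 104273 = -0.01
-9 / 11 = -0.82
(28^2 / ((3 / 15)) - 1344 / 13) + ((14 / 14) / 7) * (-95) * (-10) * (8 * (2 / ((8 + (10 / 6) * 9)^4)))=97192334992 / 25465531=3816.62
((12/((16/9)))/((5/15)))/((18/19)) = 171/8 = 21.38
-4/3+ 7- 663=-1972/3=-657.33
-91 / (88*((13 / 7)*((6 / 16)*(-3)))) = 49 / 99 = 0.49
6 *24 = 144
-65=-65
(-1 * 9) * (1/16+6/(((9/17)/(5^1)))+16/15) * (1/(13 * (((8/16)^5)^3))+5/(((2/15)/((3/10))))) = -421434057/320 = -1316981.43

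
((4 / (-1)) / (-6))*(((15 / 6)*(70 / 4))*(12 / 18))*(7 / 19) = 7.16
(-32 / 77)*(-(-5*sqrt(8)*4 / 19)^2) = 3.68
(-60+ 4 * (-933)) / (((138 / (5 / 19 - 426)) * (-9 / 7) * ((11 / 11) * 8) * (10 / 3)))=-4473217 / 13110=-341.21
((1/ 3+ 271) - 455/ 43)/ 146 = 33637/ 18834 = 1.79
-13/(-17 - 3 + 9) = 13/11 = 1.18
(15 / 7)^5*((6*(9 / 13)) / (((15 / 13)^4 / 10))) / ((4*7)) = 4448925 / 117649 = 37.82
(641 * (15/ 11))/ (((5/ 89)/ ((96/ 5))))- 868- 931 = 296930.31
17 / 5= 3.40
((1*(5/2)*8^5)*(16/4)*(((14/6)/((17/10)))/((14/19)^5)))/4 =63388134400/122451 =517661.22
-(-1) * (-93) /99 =-31 /33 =-0.94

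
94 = 94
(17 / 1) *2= 34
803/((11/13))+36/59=949.61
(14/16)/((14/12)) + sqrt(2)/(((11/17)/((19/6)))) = 3/4 + 323 *sqrt(2)/66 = 7.67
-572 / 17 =-33.65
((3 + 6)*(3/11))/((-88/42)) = -567/484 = -1.17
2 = 2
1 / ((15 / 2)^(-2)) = 225 / 4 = 56.25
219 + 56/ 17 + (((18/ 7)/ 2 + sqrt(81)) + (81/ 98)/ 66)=8524975/ 36652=232.59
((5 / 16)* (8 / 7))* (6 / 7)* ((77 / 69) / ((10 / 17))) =187 / 322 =0.58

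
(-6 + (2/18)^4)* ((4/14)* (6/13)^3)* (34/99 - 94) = 5839876480/369972603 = 15.78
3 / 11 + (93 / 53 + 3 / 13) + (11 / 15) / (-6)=1456981 / 682110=2.14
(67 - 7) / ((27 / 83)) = 1660 / 9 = 184.44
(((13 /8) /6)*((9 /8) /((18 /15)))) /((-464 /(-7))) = 455 /118784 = 0.00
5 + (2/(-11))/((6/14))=151/33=4.58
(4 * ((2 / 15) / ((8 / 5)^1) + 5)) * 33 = 671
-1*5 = -5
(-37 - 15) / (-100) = 0.52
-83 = -83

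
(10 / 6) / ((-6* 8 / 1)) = -5 / 144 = -0.03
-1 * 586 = -586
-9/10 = -0.90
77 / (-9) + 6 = -23 / 9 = -2.56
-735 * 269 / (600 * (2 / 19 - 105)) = 250439 / 79720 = 3.14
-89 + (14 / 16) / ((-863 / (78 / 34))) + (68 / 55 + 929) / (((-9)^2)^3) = -305323523562391 / 3430579200840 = -89.00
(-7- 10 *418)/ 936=-4187/ 936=-4.47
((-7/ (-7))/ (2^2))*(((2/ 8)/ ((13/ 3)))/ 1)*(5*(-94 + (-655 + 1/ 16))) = -179745/ 3328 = -54.01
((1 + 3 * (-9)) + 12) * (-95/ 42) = 95/ 3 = 31.67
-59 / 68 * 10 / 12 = -295 / 408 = -0.72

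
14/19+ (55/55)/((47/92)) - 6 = -2952/893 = -3.31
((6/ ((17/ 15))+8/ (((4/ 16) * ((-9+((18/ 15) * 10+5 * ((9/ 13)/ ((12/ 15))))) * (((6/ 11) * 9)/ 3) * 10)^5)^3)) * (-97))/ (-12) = 42.79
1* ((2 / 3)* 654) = 436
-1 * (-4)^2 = -16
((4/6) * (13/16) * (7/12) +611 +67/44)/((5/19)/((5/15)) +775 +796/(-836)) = 36887987/46639008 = 0.79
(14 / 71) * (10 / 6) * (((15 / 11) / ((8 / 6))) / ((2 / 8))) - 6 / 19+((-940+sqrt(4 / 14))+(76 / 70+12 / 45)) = -1460899442 / 1558095+sqrt(14) / 7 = -937.08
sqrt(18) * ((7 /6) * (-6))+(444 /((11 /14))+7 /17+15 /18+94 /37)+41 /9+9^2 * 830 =8444375041 /124542 -21 * sqrt(2) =67773.73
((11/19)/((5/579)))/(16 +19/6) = 38214/10925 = 3.50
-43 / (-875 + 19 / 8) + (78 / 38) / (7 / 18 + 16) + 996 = 38978819762 / 39128505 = 996.17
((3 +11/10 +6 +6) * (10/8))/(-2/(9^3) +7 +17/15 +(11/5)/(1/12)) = 586845/1006912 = 0.58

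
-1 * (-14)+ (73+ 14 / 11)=971 / 11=88.27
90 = 90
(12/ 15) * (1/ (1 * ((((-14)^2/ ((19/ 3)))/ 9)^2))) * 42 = 9747/ 3430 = 2.84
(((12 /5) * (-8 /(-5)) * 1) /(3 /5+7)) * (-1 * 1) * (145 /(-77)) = 1392 /1463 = 0.95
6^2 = 36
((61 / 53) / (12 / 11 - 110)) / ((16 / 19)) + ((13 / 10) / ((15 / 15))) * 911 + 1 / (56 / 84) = 6023231071 / 5079520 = 1185.79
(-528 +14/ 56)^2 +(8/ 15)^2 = 1002673249/ 3600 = 278520.35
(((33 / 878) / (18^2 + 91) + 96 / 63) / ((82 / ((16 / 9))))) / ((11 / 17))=792916244 / 15529267215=0.05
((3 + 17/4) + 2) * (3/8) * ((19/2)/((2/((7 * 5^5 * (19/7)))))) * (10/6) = 208703125/128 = 1630493.16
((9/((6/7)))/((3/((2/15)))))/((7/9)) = 3/5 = 0.60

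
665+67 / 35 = 23342 / 35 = 666.91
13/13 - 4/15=11/15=0.73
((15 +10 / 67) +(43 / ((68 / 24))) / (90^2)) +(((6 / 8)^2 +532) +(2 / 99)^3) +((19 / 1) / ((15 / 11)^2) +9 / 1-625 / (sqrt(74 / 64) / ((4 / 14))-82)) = 574.92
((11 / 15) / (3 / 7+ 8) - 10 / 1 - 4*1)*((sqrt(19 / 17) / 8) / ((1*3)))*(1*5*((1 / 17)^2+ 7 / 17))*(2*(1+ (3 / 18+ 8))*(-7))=23702525*sqrt(323) / 2608803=163.29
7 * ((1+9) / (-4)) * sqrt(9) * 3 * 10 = -1575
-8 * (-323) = 2584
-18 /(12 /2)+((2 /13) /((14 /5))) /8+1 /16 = -4267 /1456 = -2.93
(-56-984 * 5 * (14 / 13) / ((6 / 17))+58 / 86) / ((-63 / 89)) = 749629823 / 35217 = 21286.02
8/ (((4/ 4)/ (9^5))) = 472392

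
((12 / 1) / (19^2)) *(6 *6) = 432 / 361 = 1.20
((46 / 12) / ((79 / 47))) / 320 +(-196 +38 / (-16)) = -30088439 / 151680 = -198.37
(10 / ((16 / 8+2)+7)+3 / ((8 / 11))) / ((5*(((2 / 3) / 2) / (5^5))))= 830625 / 88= 9438.92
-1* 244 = -244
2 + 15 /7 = 29 /7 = 4.14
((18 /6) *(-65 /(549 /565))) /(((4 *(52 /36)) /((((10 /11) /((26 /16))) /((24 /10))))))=-70625 /8723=-8.10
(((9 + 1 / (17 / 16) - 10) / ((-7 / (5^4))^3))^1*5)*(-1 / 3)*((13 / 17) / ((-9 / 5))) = 79345703125 / 2676429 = 29646.11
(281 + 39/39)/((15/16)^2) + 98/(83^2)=165784246/516675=320.87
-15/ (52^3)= -15/ 140608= -0.00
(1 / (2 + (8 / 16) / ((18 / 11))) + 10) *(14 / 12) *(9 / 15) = 3031 / 415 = 7.30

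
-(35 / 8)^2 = -1225 / 64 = -19.14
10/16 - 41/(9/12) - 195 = -5977/24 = -249.04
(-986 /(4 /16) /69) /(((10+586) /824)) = -812464 /10281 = -79.03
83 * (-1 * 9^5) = -4901067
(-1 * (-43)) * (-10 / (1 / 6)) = -2580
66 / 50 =33 / 25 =1.32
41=41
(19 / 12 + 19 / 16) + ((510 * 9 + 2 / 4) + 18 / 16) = 220531 / 48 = 4594.40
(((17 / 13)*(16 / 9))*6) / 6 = 272 / 117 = 2.32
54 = 54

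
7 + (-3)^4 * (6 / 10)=278 / 5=55.60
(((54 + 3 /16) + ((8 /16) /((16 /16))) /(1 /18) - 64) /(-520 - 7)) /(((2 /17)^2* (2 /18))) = 1989 /1984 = 1.00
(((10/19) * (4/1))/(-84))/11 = -10/4389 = -0.00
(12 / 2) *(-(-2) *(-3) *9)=-324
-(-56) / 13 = 56 / 13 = 4.31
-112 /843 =-0.13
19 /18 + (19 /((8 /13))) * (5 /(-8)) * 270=-1500221 /288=-5209.10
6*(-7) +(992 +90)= 1040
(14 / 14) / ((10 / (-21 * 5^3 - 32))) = -2657 / 10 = -265.70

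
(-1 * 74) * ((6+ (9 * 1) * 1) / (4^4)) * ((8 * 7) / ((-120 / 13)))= 3367 / 128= 26.30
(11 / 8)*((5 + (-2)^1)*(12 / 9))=11 / 2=5.50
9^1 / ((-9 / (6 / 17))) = -6 / 17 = -0.35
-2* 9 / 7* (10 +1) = -198 / 7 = -28.29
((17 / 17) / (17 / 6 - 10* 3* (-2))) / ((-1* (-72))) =1 / 4524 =0.00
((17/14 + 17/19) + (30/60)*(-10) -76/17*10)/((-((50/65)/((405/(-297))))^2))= 327369393/2188648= 149.58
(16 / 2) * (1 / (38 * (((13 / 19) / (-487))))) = -1948 / 13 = -149.85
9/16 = 0.56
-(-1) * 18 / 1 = 18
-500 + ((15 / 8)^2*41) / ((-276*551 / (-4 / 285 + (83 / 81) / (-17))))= -14146715831195 / 28293435648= -500.00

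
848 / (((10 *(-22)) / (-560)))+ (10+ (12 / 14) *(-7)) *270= 35624 / 11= 3238.55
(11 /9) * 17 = 187 /9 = 20.78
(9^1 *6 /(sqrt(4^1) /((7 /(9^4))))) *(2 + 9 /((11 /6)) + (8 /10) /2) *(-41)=-38458 /4455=-8.63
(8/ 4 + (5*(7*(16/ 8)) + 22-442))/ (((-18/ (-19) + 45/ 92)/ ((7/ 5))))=-1419376/ 4185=-339.16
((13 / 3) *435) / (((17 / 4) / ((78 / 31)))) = 588120 / 527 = 1115.98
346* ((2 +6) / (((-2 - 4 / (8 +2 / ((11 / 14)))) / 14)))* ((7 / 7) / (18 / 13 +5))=-14609504 / 5727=-2550.99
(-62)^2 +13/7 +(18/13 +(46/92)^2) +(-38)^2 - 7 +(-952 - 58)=1555915/364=4274.49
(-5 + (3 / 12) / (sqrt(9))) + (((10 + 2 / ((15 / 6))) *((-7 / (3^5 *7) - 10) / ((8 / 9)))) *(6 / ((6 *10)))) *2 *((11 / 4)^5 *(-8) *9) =10570715687 / 38400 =275279.05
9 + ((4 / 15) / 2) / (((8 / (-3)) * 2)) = 359 / 40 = 8.98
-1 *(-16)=16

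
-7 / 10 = -0.70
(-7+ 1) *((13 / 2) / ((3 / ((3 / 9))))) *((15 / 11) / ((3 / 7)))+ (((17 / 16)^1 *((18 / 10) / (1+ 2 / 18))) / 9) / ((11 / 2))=-181541 / 13200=-13.75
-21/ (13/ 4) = -84/ 13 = -6.46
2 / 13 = 0.15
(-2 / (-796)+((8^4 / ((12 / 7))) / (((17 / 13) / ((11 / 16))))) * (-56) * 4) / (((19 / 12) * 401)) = -11422867354 / 25775077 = -443.17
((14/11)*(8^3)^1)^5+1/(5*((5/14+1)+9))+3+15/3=13719174807371322987314/116761975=117496940312728.72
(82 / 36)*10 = 205 / 9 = 22.78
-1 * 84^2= -7056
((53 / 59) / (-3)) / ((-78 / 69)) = 1219 / 4602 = 0.26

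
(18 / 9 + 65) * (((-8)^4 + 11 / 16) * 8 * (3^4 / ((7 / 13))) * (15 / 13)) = 5335853535 / 14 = 381132395.36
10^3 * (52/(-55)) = -10400/11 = -945.45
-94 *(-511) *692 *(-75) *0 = 0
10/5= 2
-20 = -20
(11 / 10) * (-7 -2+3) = -33 / 5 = -6.60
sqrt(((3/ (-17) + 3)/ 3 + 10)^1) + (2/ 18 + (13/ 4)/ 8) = 149/ 288 + sqrt(3162)/ 17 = 3.83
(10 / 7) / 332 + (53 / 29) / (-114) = -11264 / 960393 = -0.01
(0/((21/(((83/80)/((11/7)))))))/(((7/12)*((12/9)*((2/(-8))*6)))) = 0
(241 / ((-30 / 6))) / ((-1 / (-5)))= -241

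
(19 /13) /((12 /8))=38 /39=0.97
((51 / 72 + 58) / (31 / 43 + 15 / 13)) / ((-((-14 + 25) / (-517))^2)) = -1739876879 / 25152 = -69174.49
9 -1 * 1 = 8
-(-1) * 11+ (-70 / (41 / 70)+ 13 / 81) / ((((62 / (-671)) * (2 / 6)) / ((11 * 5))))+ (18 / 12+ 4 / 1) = 7314528298 / 34317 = 213145.91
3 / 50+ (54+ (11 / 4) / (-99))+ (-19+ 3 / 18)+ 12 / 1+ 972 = 917279 / 900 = 1019.20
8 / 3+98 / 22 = 235 / 33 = 7.12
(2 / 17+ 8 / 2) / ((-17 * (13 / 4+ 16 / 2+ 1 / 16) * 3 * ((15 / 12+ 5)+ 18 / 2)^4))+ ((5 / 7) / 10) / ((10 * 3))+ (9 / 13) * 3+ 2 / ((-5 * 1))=6640758644361461 / 3954471048904740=1.68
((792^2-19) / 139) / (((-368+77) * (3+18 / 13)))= -8154185 / 2305593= -3.54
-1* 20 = -20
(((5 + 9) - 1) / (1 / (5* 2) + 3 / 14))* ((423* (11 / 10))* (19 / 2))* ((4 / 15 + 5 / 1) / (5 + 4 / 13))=83457101 / 460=181428.48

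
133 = 133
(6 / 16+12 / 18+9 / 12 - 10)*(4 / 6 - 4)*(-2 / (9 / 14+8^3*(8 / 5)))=-34475 / 516501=-0.07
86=86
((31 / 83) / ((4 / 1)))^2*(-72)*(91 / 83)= -787059 / 1143574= -0.69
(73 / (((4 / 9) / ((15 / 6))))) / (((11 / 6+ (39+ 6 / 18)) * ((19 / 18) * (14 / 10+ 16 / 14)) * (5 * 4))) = 620865 / 3341416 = 0.19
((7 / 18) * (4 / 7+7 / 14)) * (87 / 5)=29 / 4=7.25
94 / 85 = 1.11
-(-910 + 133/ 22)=19887/ 22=903.95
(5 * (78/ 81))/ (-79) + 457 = 974651/ 2133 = 456.94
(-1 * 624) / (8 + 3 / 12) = -832 / 11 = -75.64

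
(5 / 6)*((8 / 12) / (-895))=-1 / 1611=-0.00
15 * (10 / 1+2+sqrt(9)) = 225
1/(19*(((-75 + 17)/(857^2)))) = -734449/1102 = -666.47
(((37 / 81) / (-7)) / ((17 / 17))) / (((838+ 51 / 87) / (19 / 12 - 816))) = 10486429 / 165466476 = 0.06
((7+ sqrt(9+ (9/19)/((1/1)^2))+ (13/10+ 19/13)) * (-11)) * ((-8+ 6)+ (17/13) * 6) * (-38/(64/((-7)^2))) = 24022.04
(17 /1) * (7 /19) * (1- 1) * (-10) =0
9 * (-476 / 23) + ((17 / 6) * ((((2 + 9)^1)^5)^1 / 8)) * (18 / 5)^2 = 739037.83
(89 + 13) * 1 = 102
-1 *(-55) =55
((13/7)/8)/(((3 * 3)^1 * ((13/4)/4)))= 2/63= 0.03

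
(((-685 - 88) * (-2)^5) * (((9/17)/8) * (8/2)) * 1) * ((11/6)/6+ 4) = 479260/17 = 28191.76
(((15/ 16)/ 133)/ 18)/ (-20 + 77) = 5/ 727776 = 0.00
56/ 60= 14/ 15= 0.93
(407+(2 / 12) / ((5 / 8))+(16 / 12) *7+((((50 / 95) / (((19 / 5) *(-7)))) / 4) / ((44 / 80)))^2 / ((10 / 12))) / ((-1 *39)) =-10.68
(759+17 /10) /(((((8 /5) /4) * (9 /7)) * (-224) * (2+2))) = -7607 /4608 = -1.65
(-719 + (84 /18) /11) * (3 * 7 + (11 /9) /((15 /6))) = -22930471 /1485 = -15441.39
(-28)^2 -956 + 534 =362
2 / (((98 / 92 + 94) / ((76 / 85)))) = 6992 / 371705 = 0.02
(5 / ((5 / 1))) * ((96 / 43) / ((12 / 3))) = 24 / 43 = 0.56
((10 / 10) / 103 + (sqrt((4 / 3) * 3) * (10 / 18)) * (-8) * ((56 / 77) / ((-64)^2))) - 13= -4239299 / 326304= -12.99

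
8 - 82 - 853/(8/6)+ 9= -704.75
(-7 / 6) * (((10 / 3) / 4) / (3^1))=-35 / 108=-0.32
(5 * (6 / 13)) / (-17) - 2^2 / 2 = -472 / 221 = -2.14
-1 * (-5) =5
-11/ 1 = -11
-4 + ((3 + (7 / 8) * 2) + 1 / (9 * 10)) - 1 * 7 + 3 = -583 / 180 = -3.24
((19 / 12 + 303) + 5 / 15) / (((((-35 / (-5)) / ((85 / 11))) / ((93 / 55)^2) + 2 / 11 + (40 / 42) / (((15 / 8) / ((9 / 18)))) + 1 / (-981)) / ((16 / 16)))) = 1505127172857 / 3710045288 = 405.69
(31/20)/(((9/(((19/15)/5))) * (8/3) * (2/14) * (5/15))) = 4123/12000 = 0.34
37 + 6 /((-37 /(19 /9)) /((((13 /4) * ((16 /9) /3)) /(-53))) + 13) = 18112507 /489367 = 37.01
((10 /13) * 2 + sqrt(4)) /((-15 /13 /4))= -184 /15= -12.27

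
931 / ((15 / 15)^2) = 931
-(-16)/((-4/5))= -20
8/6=1.33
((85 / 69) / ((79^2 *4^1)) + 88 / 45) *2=50528411 / 12918870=3.91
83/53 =1.57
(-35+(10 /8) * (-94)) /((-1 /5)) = 1525 /2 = 762.50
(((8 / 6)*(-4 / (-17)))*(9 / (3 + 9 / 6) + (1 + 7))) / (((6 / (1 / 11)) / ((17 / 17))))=80 / 1683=0.05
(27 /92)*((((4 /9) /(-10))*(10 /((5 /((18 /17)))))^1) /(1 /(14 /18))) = -42 /1955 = -0.02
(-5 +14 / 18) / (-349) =38 / 3141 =0.01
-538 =-538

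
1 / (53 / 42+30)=0.03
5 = 5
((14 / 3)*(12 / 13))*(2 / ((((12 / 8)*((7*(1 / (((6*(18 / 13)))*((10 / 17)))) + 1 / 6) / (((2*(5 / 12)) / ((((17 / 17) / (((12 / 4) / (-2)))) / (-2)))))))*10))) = 20160 / 22451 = 0.90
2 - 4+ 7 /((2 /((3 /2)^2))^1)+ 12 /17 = 895 /136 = 6.58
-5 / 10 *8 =-4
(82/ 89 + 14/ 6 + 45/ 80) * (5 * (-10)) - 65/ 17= -7069315/ 36312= -194.68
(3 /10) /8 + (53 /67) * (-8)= -33719 /5360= -6.29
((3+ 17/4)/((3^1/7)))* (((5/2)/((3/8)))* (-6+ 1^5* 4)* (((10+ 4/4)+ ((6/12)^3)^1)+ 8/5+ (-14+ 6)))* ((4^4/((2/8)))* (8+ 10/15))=-9458176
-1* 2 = -2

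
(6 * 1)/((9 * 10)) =1/15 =0.07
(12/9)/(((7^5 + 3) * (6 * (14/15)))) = 1/70602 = 0.00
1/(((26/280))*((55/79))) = 2212/143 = 15.47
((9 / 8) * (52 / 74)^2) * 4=3042 / 1369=2.22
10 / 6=5 / 3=1.67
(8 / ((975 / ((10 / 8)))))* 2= 4 / 195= 0.02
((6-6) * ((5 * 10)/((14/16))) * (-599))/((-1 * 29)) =0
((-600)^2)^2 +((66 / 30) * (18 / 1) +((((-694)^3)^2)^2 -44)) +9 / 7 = 436899642969909124767985028867317651 / 35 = 12482846941997403564799570000000000.00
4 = 4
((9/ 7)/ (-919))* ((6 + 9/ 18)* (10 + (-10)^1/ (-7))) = -4680/ 45031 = -0.10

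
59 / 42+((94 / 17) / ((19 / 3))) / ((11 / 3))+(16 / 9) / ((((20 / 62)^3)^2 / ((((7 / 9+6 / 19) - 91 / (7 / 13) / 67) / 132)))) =-156257405907343 / 10123118775000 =-15.44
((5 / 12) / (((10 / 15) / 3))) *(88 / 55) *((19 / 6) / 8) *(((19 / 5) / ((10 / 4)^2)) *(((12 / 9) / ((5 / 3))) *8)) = 2888 / 625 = 4.62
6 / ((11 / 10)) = 60 / 11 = 5.45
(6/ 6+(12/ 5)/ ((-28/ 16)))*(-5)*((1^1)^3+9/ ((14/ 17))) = 2171/ 98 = 22.15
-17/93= -0.18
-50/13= -3.85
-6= -6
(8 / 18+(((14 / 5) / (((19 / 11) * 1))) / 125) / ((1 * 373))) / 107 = 17718886 / 4265488125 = 0.00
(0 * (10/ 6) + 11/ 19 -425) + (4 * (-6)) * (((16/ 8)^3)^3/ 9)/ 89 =-2230912/ 5073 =-439.76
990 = 990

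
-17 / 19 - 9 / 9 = -36 / 19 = -1.89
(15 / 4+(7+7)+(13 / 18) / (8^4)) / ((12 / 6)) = 1308685 / 147456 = 8.88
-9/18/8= -1/16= -0.06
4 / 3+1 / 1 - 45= -128 / 3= -42.67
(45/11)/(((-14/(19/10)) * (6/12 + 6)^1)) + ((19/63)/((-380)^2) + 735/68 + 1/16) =6277199603/581981400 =10.79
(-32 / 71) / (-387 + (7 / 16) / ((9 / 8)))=576 / 494089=0.00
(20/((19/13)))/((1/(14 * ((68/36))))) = 361.87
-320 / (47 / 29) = -9280 / 47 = -197.45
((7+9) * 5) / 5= 16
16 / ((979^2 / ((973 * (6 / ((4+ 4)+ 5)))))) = 93408 / 12459733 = 0.01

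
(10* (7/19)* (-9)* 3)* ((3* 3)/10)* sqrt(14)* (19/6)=-567* sqrt(14)/2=-1060.76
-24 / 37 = -0.65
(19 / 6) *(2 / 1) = 19 / 3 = 6.33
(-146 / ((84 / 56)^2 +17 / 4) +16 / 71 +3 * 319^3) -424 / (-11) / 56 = 97385255.45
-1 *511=-511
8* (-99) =-792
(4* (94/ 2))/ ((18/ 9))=94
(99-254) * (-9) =1395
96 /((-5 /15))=-288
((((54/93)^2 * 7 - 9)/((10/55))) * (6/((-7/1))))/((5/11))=68.87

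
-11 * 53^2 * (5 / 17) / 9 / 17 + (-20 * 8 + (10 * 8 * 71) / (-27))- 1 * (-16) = -3228637 / 7803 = -413.77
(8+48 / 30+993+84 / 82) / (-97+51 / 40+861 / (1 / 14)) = 0.08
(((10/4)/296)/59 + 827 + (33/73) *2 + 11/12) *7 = 44378904493/7649232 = 5801.75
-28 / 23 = -1.22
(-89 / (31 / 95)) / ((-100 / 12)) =5073 / 155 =32.73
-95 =-95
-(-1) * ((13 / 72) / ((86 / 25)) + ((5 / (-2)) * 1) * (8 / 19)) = -1.00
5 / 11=0.45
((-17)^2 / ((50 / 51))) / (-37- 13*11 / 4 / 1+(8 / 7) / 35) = -1444422 / 356315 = -4.05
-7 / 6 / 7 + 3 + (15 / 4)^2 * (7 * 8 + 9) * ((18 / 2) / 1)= 395011 / 48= 8229.40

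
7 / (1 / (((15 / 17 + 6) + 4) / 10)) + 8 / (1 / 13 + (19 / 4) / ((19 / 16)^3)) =4817803 / 464882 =10.36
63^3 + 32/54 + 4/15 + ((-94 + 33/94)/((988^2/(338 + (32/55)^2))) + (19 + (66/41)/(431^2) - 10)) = 7136380585161164237333743/28539035211486056400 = 250056.83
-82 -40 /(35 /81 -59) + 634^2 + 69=401943.68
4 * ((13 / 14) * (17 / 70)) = 221 / 245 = 0.90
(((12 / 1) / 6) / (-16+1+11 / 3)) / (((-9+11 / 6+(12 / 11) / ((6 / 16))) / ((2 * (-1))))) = -396 / 4777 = -0.08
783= 783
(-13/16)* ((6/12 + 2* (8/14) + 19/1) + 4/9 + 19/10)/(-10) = 94133/50400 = 1.87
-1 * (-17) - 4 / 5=81 / 5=16.20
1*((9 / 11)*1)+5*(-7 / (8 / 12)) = -1137 / 22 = -51.68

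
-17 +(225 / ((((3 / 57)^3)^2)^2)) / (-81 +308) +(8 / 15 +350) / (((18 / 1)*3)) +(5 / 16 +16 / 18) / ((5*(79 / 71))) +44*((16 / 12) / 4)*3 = 254934039007882473287561 / 116205840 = 2193814347092043.51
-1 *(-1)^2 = -1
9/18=1/2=0.50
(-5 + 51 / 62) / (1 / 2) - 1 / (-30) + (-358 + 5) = -336029 / 930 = -361.32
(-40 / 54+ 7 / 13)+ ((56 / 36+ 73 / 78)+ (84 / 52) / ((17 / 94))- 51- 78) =-1405571 / 11934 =-117.78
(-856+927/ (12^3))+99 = -145241/ 192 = -756.46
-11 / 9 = -1.22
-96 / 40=-12 / 5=-2.40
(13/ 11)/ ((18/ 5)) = 65/ 198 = 0.33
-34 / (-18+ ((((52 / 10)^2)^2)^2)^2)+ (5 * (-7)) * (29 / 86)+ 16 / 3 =-2140676232232389599181541 / 330913401980706804216462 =-6.47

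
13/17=0.76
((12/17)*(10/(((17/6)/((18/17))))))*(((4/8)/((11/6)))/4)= 0.18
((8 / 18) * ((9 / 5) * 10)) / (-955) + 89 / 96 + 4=450947 / 91680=4.92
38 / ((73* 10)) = 19 / 365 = 0.05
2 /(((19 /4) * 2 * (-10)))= -2 /95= -0.02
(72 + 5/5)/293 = 73/293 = 0.25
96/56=12/7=1.71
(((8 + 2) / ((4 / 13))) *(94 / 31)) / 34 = 3055 / 1054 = 2.90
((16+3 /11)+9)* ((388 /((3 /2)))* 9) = 647184 /11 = 58834.91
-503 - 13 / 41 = -20636 / 41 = -503.32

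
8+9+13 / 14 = 251 / 14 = 17.93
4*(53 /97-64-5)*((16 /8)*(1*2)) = -106240 /97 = -1095.26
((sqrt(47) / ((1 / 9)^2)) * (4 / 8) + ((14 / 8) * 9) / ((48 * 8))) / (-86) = -81 * sqrt(47) / 172-21 / 44032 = -3.23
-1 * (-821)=821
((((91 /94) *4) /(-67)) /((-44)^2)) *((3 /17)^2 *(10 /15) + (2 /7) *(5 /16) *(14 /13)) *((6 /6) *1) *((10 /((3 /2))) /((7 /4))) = -0.00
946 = 946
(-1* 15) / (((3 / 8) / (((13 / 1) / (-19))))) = 520 / 19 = 27.37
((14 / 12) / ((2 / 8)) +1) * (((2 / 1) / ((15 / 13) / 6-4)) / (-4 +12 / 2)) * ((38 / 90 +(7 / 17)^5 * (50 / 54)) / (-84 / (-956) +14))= -39689642072 / 867332594205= -0.05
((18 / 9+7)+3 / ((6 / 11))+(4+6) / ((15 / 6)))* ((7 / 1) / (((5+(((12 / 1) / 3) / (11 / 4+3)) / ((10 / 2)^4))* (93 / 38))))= 10.58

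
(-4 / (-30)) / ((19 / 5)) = 2 / 57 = 0.04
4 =4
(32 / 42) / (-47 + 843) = 4 / 4179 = 0.00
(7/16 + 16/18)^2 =36481/20736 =1.76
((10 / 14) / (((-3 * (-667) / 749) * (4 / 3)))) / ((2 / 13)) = 6955 / 5336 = 1.30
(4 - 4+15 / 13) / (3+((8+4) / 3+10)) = 15 / 221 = 0.07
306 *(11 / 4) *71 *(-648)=-38715732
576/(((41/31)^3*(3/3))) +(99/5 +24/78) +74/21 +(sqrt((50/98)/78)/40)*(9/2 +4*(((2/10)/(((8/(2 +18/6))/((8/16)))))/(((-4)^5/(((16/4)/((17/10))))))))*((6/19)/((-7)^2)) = 39163*sqrt(78)/5899292672 +25646060537/94077165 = 272.61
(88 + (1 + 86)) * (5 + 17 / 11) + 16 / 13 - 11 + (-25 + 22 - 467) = 95193 / 143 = 665.69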